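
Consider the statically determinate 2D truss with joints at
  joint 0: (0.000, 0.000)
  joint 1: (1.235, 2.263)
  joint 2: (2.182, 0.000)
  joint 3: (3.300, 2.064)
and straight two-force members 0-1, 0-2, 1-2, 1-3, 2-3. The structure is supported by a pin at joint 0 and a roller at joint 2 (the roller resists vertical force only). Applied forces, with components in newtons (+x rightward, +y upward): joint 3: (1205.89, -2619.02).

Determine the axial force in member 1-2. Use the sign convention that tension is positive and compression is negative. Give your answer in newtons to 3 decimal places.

-2951.775

N=4 nodes, M=5 members, R=3 reactions → 2N=8, M+R=8
member 0 (0-1): L=2.5781, (cx,cy)=(0.4790,0.8778)
member 1 (0-2): L=2.1820, (cx,cy)=(1.0000,0.0000)
member 2 (1-2): L=2.4532, (cx,cy)=(0.3860,-0.9225)
member 3 (1-3): L=2.0746, (cx,cy)=(0.9954,-0.0959)
member 4 (2-3): L=2.3473, (cx,cy)=(0.4763,0.8793)
solve A·x = −loads:
  F[0-1] = +2828.2271 N (tension)
  F[0-2] = -148.9506 N (compression)
  F[1-2] = -2951.7748 N (compression)
  F[1-3] = +2505.8791 N (tension)
  F[2-3] = -2705.1844 N (compression)
  Rx@0 = -1205.8900 N
  Ry@0 = -2482.5946 N
  Ry@2 = +5101.6146 N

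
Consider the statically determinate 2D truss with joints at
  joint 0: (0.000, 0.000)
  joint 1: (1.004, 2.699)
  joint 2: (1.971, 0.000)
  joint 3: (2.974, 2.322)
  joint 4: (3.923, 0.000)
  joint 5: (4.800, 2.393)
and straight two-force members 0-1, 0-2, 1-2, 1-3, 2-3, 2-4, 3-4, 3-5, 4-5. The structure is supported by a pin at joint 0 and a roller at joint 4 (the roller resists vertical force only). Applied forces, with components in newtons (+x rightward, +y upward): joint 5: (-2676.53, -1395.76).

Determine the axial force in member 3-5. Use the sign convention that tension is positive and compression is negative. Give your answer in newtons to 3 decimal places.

N=6 nodes, M=9 members, R=3 reactions → 2N=12, M+R=12
member 0 (0-1): L=2.8797, (cx,cy)=(0.3486,0.9373)
member 1 (0-2): L=1.9710, (cx,cy)=(1.0000,0.0000)
member 2 (1-2): L=2.8670, (cx,cy)=(0.3373,-0.9414)
member 3 (1-3): L=2.0057, (cx,cy)=(0.9822,-0.1880)
member 4 (2-3): L=2.5294, (cx,cy)=(0.3965,0.9180)
member 5 (2-4): L=1.9520, (cx,cy)=(1.0000,0.0000)
member 6 (3-4): L=2.5084, (cx,cy)=(0.3783,-0.9257)
member 7 (3-5): L=1.8274, (cx,cy)=(0.9992,0.0389)
member 8 (4-5): L=2.5486, (cx,cy)=(0.3441,0.9389)
solve A·x = −loads:
  F[0-1] = -1409.0488 N (compression)
  F[0-2] = -2185.2671 N (compression)
  F[1-2] = +1613.3209 N (tension)
  F[1-3] = -1054.2033 N (compression)
  F[2-3] = -1654.4186 N (compression)
  F[2-4] = -985.0695 N (compression)
  F[3-4] = +1334.4198 N (tension)
  F[3-5] = -2197.9610 N (compression)
  F[4-5] = -1395.5885 N (compression)
  Rx@0 = +2676.5300 N
  Ry@0 = +1320.6359 N
  Ry@4 = +75.1241 N

-2197.961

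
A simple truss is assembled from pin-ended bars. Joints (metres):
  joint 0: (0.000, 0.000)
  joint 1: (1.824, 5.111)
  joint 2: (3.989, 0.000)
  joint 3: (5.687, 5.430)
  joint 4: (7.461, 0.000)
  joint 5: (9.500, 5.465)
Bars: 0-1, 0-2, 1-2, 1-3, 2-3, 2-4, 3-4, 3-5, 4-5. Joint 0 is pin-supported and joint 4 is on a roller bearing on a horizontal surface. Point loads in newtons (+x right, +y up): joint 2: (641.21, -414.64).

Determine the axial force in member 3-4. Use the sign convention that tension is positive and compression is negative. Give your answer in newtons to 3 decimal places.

-233.217

N=6 nodes, M=9 members, R=3 reactions → 2N=12, M+R=12
member 0 (0-1): L=5.4267, (cx,cy)=(0.3361,0.9418)
member 1 (0-2): L=3.9890, (cx,cy)=(1.0000,0.0000)
member 2 (1-2): L=5.5506, (cx,cy)=(0.3900,-0.9208)
member 3 (1-3): L=3.8761, (cx,cy)=(0.9966,0.0823)
member 4 (2-3): L=5.6893, (cx,cy)=(0.2985,0.9544)
member 5 (2-4): L=3.4720, (cx,cy)=(1.0000,0.0000)
member 6 (3-4): L=5.7124, (cx,cy)=(0.3106,-0.9506)
member 7 (3-5): L=3.8132, (cx,cy)=(1.0000,0.0092)
member 8 (4-5): L=5.8330, (cx,cy)=(0.3496,0.9369)
solve A·x = −loads:
  F[0-1] = -204.8733 N (compression)
  F[0-2] = +710.0709 N (tension)
  F[1-2] = +196.5023 N (tension)
  F[1-3] = -146.0010 N (compression)
  F[2-3] = +244.8615 N (tension)
  F[2-4] = +72.4256 N (tension)
  F[3-4] = -233.2169 N (compression)
  F[3-5] = +0.0000 N (tension)
  F[4-5] = -0.0000 N (compression)
  Rx@0 = -641.2100 N
  Ry@0 = +192.9540 N
  Ry@4 = +221.6860 N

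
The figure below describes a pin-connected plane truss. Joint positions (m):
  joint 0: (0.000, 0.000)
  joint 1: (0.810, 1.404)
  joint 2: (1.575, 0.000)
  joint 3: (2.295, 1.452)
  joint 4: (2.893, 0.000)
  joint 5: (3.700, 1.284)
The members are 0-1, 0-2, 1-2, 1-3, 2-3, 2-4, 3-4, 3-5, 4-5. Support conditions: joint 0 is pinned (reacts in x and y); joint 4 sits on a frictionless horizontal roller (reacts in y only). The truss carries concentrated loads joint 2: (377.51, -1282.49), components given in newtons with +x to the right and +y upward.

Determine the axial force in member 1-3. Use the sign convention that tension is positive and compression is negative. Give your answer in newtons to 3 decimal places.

-644.435

N=6 nodes, M=9 members, R=3 reactions → 2N=12, M+R=12
member 0 (0-1): L=1.6209, (cx,cy)=(0.4997,0.8662)
member 1 (0-2): L=1.5750, (cx,cy)=(1.0000,0.0000)
member 2 (1-2): L=1.5989, (cx,cy)=(0.4785,-0.8781)
member 3 (1-3): L=1.4858, (cx,cy)=(0.9995,0.0323)
member 4 (2-3): L=1.6207, (cx,cy)=(0.4442,0.8959)
member 5 (2-4): L=1.3180, (cx,cy)=(1.0000,0.0000)
member 6 (3-4): L=1.5703, (cx,cy)=(0.3808,-0.9247)
member 7 (3-5): L=1.4150, (cx,cy)=(0.9929,-0.1187)
member 8 (4-5): L=1.5165, (cx,cy)=(0.5321,0.8467)
solve A·x = −loads:
  F[0-1] = -674.5436 N (compression)
  F[0-2] = +714.5946 N (tension)
  F[1-2] = +641.6738 N (tension)
  F[1-3] = -644.4347 N (compression)
  F[2-3] = +802.5750 N (tension)
  F[2-4] = +287.5548 N (tension)
  F[3-4] = -755.1060 N (compression)
  F[3-5] = +0.0000 N (tension)
  F[4-5] = -0.0000 N (compression)
  Rx@0 = -377.5100 N
  Ry@0 = +584.2799 N
  Ry@4 = +698.2101 N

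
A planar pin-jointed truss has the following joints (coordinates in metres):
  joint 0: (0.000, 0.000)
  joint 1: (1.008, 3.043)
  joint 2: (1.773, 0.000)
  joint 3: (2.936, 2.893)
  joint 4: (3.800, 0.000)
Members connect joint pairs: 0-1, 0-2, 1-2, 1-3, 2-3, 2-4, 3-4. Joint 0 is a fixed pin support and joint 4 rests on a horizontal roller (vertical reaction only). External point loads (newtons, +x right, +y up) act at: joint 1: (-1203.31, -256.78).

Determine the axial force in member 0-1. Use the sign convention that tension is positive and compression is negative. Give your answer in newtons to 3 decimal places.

-1213.836

N=5 nodes, M=7 members, R=3 reactions → 2N=10, M+R=10
member 0 (0-1): L=3.2056, (cx,cy)=(0.3144,0.9493)
member 1 (0-2): L=1.7730, (cx,cy)=(1.0000,0.0000)
member 2 (1-2): L=3.1377, (cx,cy)=(0.2438,-0.9698)
member 3 (1-3): L=1.9338, (cx,cy)=(0.9970,-0.0776)
member 4 (2-3): L=3.1180, (cx,cy)=(0.3730,0.9278)
member 5 (2-4): L=2.0270, (cx,cy)=(1.0000,0.0000)
member 6 (3-4): L=3.0193, (cx,cy)=(0.2862,-0.9582)
solve A·x = −loads:
  F[0-1] = -1213.8364 N (compression)
  F[0-2] = -821.6203 N (compression)
  F[1-2] = +874.5409 N (tension)
  F[1-3] = +610.2368 N (tension)
  F[2-3] = -914.1182 N (compression)
  F[2-4] = -267.4379 N (compression)
  F[3-4] = +934.5663 N (tension)
  Rx@0 = +1203.3100 N
  Ry@0 = +1152.2637 N
  Ry@4 = -895.4837 N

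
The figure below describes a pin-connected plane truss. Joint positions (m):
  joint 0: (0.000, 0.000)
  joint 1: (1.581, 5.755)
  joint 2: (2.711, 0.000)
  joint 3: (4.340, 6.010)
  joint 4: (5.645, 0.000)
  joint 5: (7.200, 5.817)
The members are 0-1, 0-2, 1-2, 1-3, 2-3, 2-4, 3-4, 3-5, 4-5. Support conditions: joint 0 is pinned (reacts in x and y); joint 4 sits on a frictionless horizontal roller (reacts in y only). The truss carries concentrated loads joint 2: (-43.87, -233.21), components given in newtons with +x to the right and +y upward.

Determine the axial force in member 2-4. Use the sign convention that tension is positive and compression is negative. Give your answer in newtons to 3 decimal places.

N=6 nodes, M=9 members, R=3 reactions → 2N=12, M+R=12
member 0 (0-1): L=5.9682, (cx,cy)=(0.2649,0.9643)
member 1 (0-2): L=2.7110, (cx,cy)=(1.0000,0.0000)
member 2 (1-2): L=5.8649, (cx,cy)=(0.1927,-0.9813)
member 3 (1-3): L=2.7708, (cx,cy)=(0.9958,0.0920)
member 4 (2-3): L=6.2269, (cx,cy)=(0.2616,0.9652)
member 5 (2-4): L=2.9340, (cx,cy)=(1.0000,0.0000)
member 6 (3-4): L=6.1501, (cx,cy)=(0.2122,-0.9772)
member 7 (3-5): L=2.8665, (cx,cy)=(0.9977,-0.0673)
member 8 (4-5): L=6.0213, (cx,cy)=(0.2583,0.9661)
solve A·x = −loads:
  F[0-1] = -125.7021 N (compression)
  F[0-2] = -10.5711 N (compression)
  F[1-2] = +118.2436 N (tension)
  F[1-3] = -56.3202 N (compression)
  F[2-3] = +121.4102 N (tension)
  F[2-4] = +24.3192 N (tension)
  F[3-4] = -114.6085 N (compression)
  F[3-5] = +0.0000 N (tension)
  F[4-5] = -0.0000 N (compression)
  Rx@0 = +43.8700 N
  Ry@0 = +121.2114 N
  Ry@4 = +111.9986 N

24.319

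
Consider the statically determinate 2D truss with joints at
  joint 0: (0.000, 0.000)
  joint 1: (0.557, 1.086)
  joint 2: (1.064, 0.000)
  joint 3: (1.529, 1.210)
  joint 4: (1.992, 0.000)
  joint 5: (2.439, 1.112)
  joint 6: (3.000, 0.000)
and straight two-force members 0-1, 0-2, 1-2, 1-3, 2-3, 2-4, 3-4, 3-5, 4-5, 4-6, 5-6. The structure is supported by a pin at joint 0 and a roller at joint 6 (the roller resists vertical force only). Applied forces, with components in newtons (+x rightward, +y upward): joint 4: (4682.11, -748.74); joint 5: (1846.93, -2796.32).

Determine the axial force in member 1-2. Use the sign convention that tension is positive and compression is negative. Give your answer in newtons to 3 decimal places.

87.504

N=7 nodes, M=11 members, R=3 reactions → 2N=14, M+R=14
member 0 (0-1): L=1.2205, (cx,cy)=(0.4564,0.8898)
member 1 (0-2): L=1.0640, (cx,cy)=(1.0000,0.0000)
member 2 (1-2): L=1.1985, (cx,cy)=(0.4230,-0.9061)
member 3 (1-3): L=0.9799, (cx,cy)=(0.9920,0.1265)
member 4 (2-3): L=1.2963, (cx,cy)=(0.3587,0.9334)
member 5 (2-4): L=0.9280, (cx,cy)=(1.0000,0.0000)
member 6 (3-4): L=1.2956, (cx,cy)=(0.3574,-0.9340)
member 7 (3-5): L=0.9153, (cx,cy)=(0.9943,-0.1071)
member 8 (4-5): L=1.1985, (cx,cy)=(0.3730,0.9278)
member 9 (4-6): L=1.0080, (cx,cy)=(1.0000,0.0000)
member 10 (5-6): L=1.2455, (cx,cy)=(0.4504,-0.8928)
solve A·x = −loads:
  F[0-1] = -101.0271 N (compression)
  F[0-2] = +6575.1454 N (tension)
  F[1-2] = +87.5041 N (tension)
  F[1-3] = -83.7952 N (compression)
  F[2-3] = -84.9425 N (compression)
  F[2-4] = +6642.6322 N (tension)
  F[3-4] = +114.0469 N (tension)
  F[3-5] = -155.2422 N (compression)
  F[4-5] = +692.1700 N (tension)
  F[4-6] = +1743.1193 N (tension)
  F[5-6] = -3869.9668 N (compression)
  Rx@0 = -6529.0400 N
  Ry@0 = +89.8931 N
  Ry@6 = +3455.1669 N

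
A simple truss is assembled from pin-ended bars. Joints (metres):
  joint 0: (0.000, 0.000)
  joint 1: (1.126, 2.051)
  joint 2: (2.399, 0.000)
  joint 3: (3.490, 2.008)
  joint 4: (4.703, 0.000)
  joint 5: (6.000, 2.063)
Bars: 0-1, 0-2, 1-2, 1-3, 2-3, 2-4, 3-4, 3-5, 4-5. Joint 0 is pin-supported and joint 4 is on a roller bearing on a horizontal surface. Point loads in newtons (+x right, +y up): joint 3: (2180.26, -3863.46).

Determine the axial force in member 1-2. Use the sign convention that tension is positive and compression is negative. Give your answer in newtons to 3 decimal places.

78.844

N=6 nodes, M=9 members, R=3 reactions → 2N=12, M+R=12
member 0 (0-1): L=2.3398, (cx,cy)=(0.4812,0.8766)
member 1 (0-2): L=2.3990, (cx,cy)=(1.0000,0.0000)
member 2 (1-2): L=2.4139, (cx,cy)=(0.5274,-0.8496)
member 3 (1-3): L=2.3644, (cx,cy)=(0.9998,-0.0182)
member 4 (2-3): L=2.2852, (cx,cy)=(0.4774,0.8787)
member 5 (2-4): L=2.3040, (cx,cy)=(1.0000,0.0000)
member 6 (3-4): L=2.3459, (cx,cy)=(0.5171,-0.8559)
member 7 (3-5): L=2.5106, (cx,cy)=(0.9998,0.0219)
member 8 (4-5): L=2.4368, (cx,cy)=(0.5322,0.8466)
solve A·x = −loads:
  F[0-1] = -74.8111 N (compression)
  F[0-2] = +2216.2625 N (tension)
  F[1-2] = +78.8440 N (tension)
  F[1-3] = -77.5939 N (compression)
  F[2-3] = -76.2388 N (compression)
  F[2-4] = +2294.2383 N (tension)
  F[3-4] = -4437.0524 N (compression)
  F[3-5] = -0.0000 N (compression)
  F[4-5] = +0.0000 N (tension)
  Rx@0 = -2180.2600 N
  Ry@0 = +65.5783 N
  Ry@4 = +3797.8817 N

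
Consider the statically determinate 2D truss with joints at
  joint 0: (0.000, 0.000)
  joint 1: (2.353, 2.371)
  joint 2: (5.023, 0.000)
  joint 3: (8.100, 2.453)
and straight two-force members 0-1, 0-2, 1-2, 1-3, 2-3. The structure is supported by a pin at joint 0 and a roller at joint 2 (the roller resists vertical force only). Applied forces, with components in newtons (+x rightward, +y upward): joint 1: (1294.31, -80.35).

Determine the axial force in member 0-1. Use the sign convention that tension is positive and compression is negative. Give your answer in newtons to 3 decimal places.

800.570

N=4 nodes, M=5 members, R=3 reactions → 2N=8, M+R=8
member 0 (0-1): L=3.3404, (cx,cy)=(0.7044,0.7098)
member 1 (0-2): L=5.0230, (cx,cy)=(1.0000,0.0000)
member 2 (1-2): L=3.5708, (cx,cy)=(0.7477,-0.6640)
member 3 (1-3): L=5.7476, (cx,cy)=(0.9999,0.0143)
member 4 (2-3): L=3.9351, (cx,cy)=(0.7819,0.6234)
solve A·x = −loads:
  F[0-1] = +800.5695 N (tension)
  F[0-2] = +730.3829 N (tension)
  F[1-2] = -976.7955 N (compression)
  F[1-3] = +0.0000 N (tension)
  F[2-3] = -0.0000 N (compression)
  Rx@0 = -1294.3100 N
  Ry@0 = -568.2410 N
  Ry@2 = +648.5910 N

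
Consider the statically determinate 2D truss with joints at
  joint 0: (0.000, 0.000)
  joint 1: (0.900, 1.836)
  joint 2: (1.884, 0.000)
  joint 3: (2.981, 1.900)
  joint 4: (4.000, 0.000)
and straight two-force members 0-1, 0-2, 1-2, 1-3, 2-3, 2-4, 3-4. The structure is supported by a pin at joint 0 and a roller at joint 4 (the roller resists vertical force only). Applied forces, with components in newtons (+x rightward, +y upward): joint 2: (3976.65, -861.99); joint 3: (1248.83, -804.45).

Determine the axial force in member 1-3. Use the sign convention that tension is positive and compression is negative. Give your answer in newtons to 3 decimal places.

-68.408

N=5 nodes, M=7 members, R=3 reactions → 2N=10, M+R=10
member 0 (0-1): L=2.0447, (cx,cy)=(0.4402,0.8979)
member 1 (0-2): L=1.8840, (cx,cy)=(1.0000,0.0000)
member 2 (1-2): L=2.0831, (cx,cy)=(0.4724,-0.8814)
member 3 (1-3): L=2.0820, (cx,cy)=(0.9995,0.0307)
member 4 (2-3): L=2.1939, (cx,cy)=(0.5000,0.8660)
member 5 (2-4): L=2.1160, (cx,cy)=(1.0000,0.0000)
member 6 (3-4): L=2.1560, (cx,cy)=(0.4726,-0.8813)
solve A·x = −loads:
  F[0-1] = -75.4322 N (compression)
  F[0-2] = +5258.6820 N (tension)
  F[1-2] = +74.4607 N (tension)
  F[1-3] = -68.4082 N (compression)
  F[2-3] = +919.5654 N (tension)
  F[2-4] = +857.4123 N (tension)
  F[3-4] = -1814.1176 N (compression)
  Rx@0 = -5225.4800 N
  Ry@0 = +67.7321 N
  Ry@4 = +1598.7079 N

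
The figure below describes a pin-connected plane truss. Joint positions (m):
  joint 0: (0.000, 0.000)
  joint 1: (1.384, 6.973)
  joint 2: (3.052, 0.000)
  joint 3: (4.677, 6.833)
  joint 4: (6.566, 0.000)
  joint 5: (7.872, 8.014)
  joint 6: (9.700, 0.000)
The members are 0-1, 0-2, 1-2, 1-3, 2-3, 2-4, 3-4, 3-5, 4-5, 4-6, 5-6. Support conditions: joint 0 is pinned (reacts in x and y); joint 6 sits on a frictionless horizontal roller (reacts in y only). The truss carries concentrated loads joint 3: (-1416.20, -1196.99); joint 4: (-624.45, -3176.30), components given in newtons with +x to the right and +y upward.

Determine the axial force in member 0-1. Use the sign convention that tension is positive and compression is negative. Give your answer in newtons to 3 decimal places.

-2695.271

N=7 nodes, M=11 members, R=3 reactions → 2N=14, M+R=14
member 0 (0-1): L=7.1090, (cx,cy)=(0.1947,0.9809)
member 1 (0-2): L=3.0520, (cx,cy)=(1.0000,0.0000)
member 2 (1-2): L=7.1697, (cx,cy)=(0.2326,-0.9726)
member 3 (1-3): L=3.2960, (cx,cy)=(0.9991,-0.0425)
member 4 (2-3): L=7.0236, (cx,cy)=(0.2314,0.9729)
member 5 (2-4): L=3.5140, (cx,cy)=(1.0000,0.0000)
member 6 (3-4): L=7.0893, (cx,cy)=(0.2665,-0.9638)
member 7 (3-5): L=3.4063, (cx,cy)=(0.9380,0.3467)
member 8 (4-5): L=8.1197, (cx,cy)=(0.1608,0.9870)
member 9 (4-6): L=3.1340, (cx,cy)=(1.0000,0.0000)
member 10 (5-6): L=8.2198, (cx,cy)=(0.2224,-0.9750)
solve A·x = −loads:
  F[0-1] = -2695.2713 N (compression)
  F[0-2] = -1515.9286 N (compression)
  F[1-2] = +2769.3877 N (tension)
  F[1-3] = -1170.0614 N (compression)
  F[2-3] = -2768.5180 N (compression)
  F[2-4] = -231.1096 N (compression)
  F[3-4] = +1224.9530 N (tension)
  F[3-5] = -767.3352 N (compression)
  F[4-5] = +2021.9592 N (tension)
  F[4-6] = +394.5207 N (tension)
  F[5-6] = -1774.0137 N (compression)
  Rx@0 = +2040.6500 N
  Ry@0 = +2643.7010 N
  Ry@6 = +1729.5890 N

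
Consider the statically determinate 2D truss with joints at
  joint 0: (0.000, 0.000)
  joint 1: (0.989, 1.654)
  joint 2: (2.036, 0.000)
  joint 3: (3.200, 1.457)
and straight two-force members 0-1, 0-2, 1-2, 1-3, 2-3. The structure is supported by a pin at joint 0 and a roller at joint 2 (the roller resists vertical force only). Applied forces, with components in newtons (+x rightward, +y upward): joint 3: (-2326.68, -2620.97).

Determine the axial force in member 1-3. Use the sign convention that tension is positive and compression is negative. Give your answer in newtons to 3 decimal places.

N=4 nodes, M=5 members, R=3 reactions → 2N=8, M+R=8
member 0 (0-1): L=1.9271, (cx,cy)=(0.5132,0.8583)
member 1 (0-2): L=2.0360, (cx,cy)=(1.0000,0.0000)
member 2 (1-2): L=1.9575, (cx,cy)=(0.5349,-0.8449)
member 3 (1-3): L=2.2198, (cx,cy)=(0.9961,-0.0887)
member 4 (2-3): L=1.8649, (cx,cy)=(0.6242,0.7813)
solve A·x = −loads:
  F[0-1] = -194.0919 N (compression)
  F[0-2] = -2227.0724 N (compression)
  F[1-2] = +220.0694 N (tension)
  F[1-3] = -218.1743 N (compression)
  F[2-3] = -3379.4650 N (compression)
  Rx@0 = +2326.6800 N
  Ry@0 = +166.5833 N
  Ry@2 = +2454.3867 N

-218.174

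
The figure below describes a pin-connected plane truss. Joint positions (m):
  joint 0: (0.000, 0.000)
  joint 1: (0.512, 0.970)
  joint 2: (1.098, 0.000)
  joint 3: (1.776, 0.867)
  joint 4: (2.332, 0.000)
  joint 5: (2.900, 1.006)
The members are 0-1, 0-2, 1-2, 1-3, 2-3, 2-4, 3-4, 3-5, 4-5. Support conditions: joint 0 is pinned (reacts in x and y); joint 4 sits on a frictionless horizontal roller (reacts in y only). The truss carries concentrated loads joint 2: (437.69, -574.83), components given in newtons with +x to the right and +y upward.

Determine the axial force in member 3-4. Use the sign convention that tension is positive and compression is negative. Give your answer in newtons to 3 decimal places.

N=6 nodes, M=9 members, R=3 reactions → 2N=12, M+R=12
member 0 (0-1): L=1.0968, (cx,cy)=(0.4668,0.8844)
member 1 (0-2): L=1.0980, (cx,cy)=(1.0000,0.0000)
member 2 (1-2): L=1.1333, (cx,cy)=(0.5171,-0.8559)
member 3 (1-3): L=1.2682, (cx,cy)=(0.9967,-0.0812)
member 4 (2-3): L=1.1006, (cx,cy)=(0.6160,0.7877)
member 5 (2-4): L=1.2340, (cx,cy)=(1.0000,0.0000)
member 6 (3-4): L=1.0300, (cx,cy)=(0.5398,-0.8418)
member 7 (3-5): L=1.1326, (cx,cy)=(0.9924,0.1227)
member 8 (4-5): L=1.1553, (cx,cy)=(0.4917,0.8708)
solve A·x = −loads:
  F[0-1] = -343.9498 N (compression)
  F[0-2] = +598.2452 N (tension)
  F[1-2] = +389.8522 N (tension)
  F[1-3] = -363.3437 N (compression)
  F[2-3] = +306.1222 N (tension)
  F[2-4] = +173.5677 N (tension)
  F[3-4] = -321.5259 N (compression)
  F[3-5] = -0.0000 N (compression)
  F[4-5] = +0.0000 N (tension)
  Rx@0 = -437.6900 N
  Ry@0 = +304.1768 N
  Ry@4 = +270.6532 N

-321.526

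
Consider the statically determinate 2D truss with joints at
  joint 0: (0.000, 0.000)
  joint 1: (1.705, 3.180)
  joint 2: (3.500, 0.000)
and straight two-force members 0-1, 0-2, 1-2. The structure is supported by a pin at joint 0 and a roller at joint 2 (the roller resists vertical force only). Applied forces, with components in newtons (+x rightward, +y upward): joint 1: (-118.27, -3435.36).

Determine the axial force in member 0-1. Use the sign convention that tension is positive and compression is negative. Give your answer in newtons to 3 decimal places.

N=3 nodes, M=3 members, R=3 reactions → 2N=6, M+R=6
member 0 (0-1): L=3.6082, (cx,cy)=(0.4725,0.8813)
member 1 (0-2): L=3.5000, (cx,cy)=(1.0000,0.0000)
member 2 (1-2): L=3.6516, (cx,cy)=(0.4916,-0.8708)
solve A·x = −loads:
  F[0-1] = -2121.0412 N (compression)
  F[0-2] = +883.9835 N (tension)
  F[1-2] = -1798.3195 N (compression)
  Rx@0 = +118.2700 N
  Ry@0 = +1869.3057 N
  Ry@2 = +1566.0543 N

-2121.041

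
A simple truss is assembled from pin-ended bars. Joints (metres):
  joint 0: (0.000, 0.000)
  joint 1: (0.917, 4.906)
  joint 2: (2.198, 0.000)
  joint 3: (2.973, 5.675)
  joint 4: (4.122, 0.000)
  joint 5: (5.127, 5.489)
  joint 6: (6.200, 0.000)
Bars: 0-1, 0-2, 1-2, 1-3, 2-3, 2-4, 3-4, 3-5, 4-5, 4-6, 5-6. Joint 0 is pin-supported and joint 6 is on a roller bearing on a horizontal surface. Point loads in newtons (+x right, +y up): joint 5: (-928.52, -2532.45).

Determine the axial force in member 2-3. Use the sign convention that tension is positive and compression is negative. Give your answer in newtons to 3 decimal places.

-1077.825

N=7 nodes, M=11 members, R=3 reactions → 2N=14, M+R=14
member 0 (0-1): L=4.9910, (cx,cy)=(0.1837,0.9830)
member 1 (0-2): L=2.1980, (cx,cy)=(1.0000,0.0000)
member 2 (1-2): L=5.0705, (cx,cy)=(0.2526,-0.9676)
member 3 (1-3): L=2.1951, (cx,cy)=(0.9366,0.3503)
member 4 (2-3): L=5.7277, (cx,cy)=(0.1353,0.9908)
member 5 (2-4): L=1.9240, (cx,cy)=(1.0000,0.0000)
member 6 (3-4): L=5.7901, (cx,cy)=(0.1984,-0.9801)
member 7 (3-5): L=2.1620, (cx,cy)=(0.9963,-0.0860)
member 8 (4-5): L=5.5802, (cx,cy)=(0.1801,0.9836)
member 9 (4-6): L=2.0780, (cx,cy)=(1.0000,0.0000)
member 10 (5-6): L=5.5929, (cx,cy)=(0.1919,-0.9814)
solve A·x = −loads:
  F[0-1] = -1282.1437 N (compression)
  F[0-2] = -692.9491 N (compression)
  F[1-2] = +1103.7165 N (tension)
  F[1-3] = -549.2171 N (compression)
  F[2-3] = -1077.8249 N (compression)
  F[2-4] = -268.2694 N (compression)
  F[3-4] = +1367.9763 N (tension)
  F[3-5] = -935.1797 N (compression)
  F[4-5] = -1363.0595 N (compression)
  F[4-6] = +248.6789 N (tension)
  F[5-6] = -1296.2113 N (compression)
  Rx@0 = +928.5200 N
  Ry@0 = +1260.3170 N
  Ry@6 = +1272.1330 N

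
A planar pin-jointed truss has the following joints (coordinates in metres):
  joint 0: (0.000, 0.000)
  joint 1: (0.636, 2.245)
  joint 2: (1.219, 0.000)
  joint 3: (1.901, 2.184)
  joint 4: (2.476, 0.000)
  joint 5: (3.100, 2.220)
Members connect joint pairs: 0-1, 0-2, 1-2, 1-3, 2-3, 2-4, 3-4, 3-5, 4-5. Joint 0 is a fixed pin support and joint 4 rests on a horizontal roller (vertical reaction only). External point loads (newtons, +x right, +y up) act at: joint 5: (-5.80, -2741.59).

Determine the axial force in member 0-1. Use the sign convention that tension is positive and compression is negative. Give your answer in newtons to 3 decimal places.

712.720

N=6 nodes, M=9 members, R=3 reactions → 2N=12, M+R=12
member 0 (0-1): L=2.3333, (cx,cy)=(0.2726,0.9621)
member 1 (0-2): L=1.2190, (cx,cy)=(1.0000,0.0000)
member 2 (1-2): L=2.3195, (cx,cy)=(0.2514,-0.9679)
member 3 (1-3): L=1.2665, (cx,cy)=(0.9988,-0.0482)
member 4 (2-3): L=2.2880, (cx,cy)=(0.2981,0.9545)
member 5 (2-4): L=1.2570, (cx,cy)=(1.0000,0.0000)
member 6 (3-4): L=2.2584, (cx,cy)=(0.2546,-0.9670)
member 7 (3-5): L=1.1995, (cx,cy)=(0.9995,0.0300)
member 8 (4-5): L=2.3060, (cx,cy)=(0.2706,0.9627)
solve A·x = −loads:
  F[0-1] = +712.7199 N (tension)
  F[0-2] = -200.0657 N (compression)
  F[1-2] = -727.2642 N (compression)
  F[1-3] = +377.5025 N (tension)
  F[2-3] = +737.4384 N (tension)
  F[2-4] = -602.6770 N (compression)
  F[3-4] = -685.1533 N (compression)
  F[3-5] = +771.6662 N (tension)
  F[4-5] = -2871.8895 N (compression)
  Rx@0 = +5.8000 N
  Ry@0 = -685.7335 N
  Ry@4 = +3427.3235 N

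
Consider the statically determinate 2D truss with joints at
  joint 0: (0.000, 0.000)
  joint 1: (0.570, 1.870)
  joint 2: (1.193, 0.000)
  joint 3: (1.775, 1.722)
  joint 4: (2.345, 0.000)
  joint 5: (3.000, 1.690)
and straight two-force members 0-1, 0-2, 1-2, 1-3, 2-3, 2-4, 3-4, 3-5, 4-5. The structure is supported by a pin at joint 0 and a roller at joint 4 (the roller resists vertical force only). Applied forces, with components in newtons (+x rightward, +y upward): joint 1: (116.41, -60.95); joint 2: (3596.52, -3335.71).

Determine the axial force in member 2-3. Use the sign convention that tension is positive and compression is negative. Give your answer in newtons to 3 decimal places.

N=6 nodes, M=9 members, R=3 reactions → 2N=12, M+R=12
member 0 (0-1): L=1.9549, (cx,cy)=(0.2916,0.9565)
member 1 (0-2): L=1.1930, (cx,cy)=(1.0000,0.0000)
member 2 (1-2): L=1.9710, (cx,cy)=(0.3161,-0.9487)
member 3 (1-3): L=1.2141, (cx,cy)=(0.9925,-0.1219)
member 4 (2-3): L=1.8177, (cx,cy)=(0.3202,0.9474)
member 5 (2-4): L=1.1520, (cx,cy)=(1.0000,0.0000)
member 6 (3-4): L=1.8139, (cx,cy)=(0.3142,-0.9493)
member 7 (3-5): L=1.2254, (cx,cy)=(0.9997,-0.0261)
member 8 (4-5): L=1.8125, (cx,cy)=(0.3614,0.9324)
solve A·x = −loads:
  F[0-1] = -1664.3135 N (compression)
  F[0-2] = +4198.1917 N (tension)
  F[1-2] = +1763.8466 N (tension)
  F[1-3] = -1167.8910 N (compression)
  F[2-3] = +1754.6635 N (tension)
  F[2-4] = +597.3617 N (tension)
  F[3-4] = -1900.9583 N (compression)
  F[3-5] = +0.0000 N (tension)
  F[4-5] = -0.0000 N (compression)
  Rx@0 = -3712.9300 N
  Ry@0 = +1591.9989 N
  Ry@4 = +1804.6611 N

1754.664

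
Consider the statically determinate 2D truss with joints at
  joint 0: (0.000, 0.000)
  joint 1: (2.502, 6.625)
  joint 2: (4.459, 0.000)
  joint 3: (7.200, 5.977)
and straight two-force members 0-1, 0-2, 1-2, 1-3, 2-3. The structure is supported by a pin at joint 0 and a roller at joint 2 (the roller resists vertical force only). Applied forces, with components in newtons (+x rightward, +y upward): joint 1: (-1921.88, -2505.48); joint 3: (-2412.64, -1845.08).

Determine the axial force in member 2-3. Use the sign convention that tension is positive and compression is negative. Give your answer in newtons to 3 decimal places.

N=4 nodes, M=5 members, R=3 reactions → 2N=8, M+R=8
member 0 (0-1): L=7.0817, (cx,cy)=(0.3533,0.9355)
member 1 (0-2): L=4.4590, (cx,cy)=(1.0000,0.0000)
member 2 (1-2): L=6.9080, (cx,cy)=(0.2833,-0.9590)
member 3 (1-3): L=4.7425, (cx,cy)=(0.9906,-0.1366)
member 4 (2-3): L=6.5755, (cx,cy)=(0.4168,0.9090)
solve A·x = −loads:
  F[0-1] = -6472.2773 N (compression)
  F[0-2] = -2047.8356 N (compression)
  F[1-2] = +3912.9053 N (tension)
  F[1-3] = -1487.2585 N (compression)
  F[2-3] = -2253.4095 N (compression)
  Rx@0 = +4334.5200 N
  Ry@0 = +6054.8698 N
  Ry@2 = -1704.3098 N

-2253.409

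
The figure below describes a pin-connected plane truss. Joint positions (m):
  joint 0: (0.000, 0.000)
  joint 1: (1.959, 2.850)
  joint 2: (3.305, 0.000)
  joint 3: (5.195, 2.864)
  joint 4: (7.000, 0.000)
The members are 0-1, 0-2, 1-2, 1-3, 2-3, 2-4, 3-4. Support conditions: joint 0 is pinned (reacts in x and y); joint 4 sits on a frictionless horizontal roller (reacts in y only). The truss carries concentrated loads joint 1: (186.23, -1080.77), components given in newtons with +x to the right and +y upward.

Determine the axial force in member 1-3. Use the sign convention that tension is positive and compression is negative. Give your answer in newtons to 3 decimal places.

N=5 nodes, M=7 members, R=3 reactions → 2N=10, M+R=10
member 0 (0-1): L=3.4583, (cx,cy)=(0.5665,0.8241)
member 1 (0-2): L=3.3050, (cx,cy)=(1.0000,0.0000)
member 2 (1-2): L=3.1519, (cx,cy)=(0.4270,-0.9042)
member 3 (1-3): L=3.2360, (cx,cy)=(1.0000,0.0043)
member 4 (2-3): L=3.4314, (cx,cy)=(0.5508,0.8346)
member 5 (2-4): L=3.6950, (cx,cy)=(1.0000,0.0000)
member 6 (3-4): L=3.3853, (cx,cy)=(0.5332,-0.8460)
solve A·x = −loads:
  F[0-1] = -852.4365 N (compression)
  F[0-2] = +669.0971 N (tension)
  F[1-2] = -420.6912 N (compression)
  F[1-3] = -489.4457 N (compression)
  F[2-3] = +455.7656 N (tension)
  F[2-4] = +238.4084 N (tension)
  F[3-4] = -447.1430 N (compression)
  Rx@0 = -186.2300 N
  Ry@0 = +702.4866 N
  Ry@4 = +378.2834 N

-489.446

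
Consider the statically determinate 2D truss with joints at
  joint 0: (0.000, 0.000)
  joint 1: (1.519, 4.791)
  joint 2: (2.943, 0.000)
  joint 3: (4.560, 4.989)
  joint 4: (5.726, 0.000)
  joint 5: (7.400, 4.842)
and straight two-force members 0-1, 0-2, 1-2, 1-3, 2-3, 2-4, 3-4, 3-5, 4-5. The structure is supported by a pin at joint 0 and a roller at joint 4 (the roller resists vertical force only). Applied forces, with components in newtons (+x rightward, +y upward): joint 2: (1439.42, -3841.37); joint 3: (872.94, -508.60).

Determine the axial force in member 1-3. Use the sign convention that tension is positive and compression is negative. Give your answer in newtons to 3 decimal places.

N=6 nodes, M=9 members, R=3 reactions → 2N=12, M+R=12
member 0 (0-1): L=5.0260, (cx,cy)=(0.3022,0.9532)
member 1 (0-2): L=2.9430, (cx,cy)=(1.0000,0.0000)
member 2 (1-2): L=4.9981, (cx,cy)=(0.2849,-0.9586)
member 3 (1-3): L=3.0474, (cx,cy)=(0.9979,0.0650)
member 4 (2-3): L=5.2445, (cx,cy)=(0.3083,0.9513)
member 5 (2-4): L=2.7830, (cx,cy)=(1.0000,0.0000)
member 6 (3-4): L=5.1234, (cx,cy)=(0.2276,-0.9738)
member 7 (3-5): L=2.8438, (cx,cy)=(0.9987,-0.0517)
member 8 (4-5): L=5.1232, (cx,cy)=(0.3267,0.9451)
solve A·x = −loads:
  F[0-1] = -1269.3605 N (compression)
  F[0-2] = +2695.9940 N (tension)
  F[1-2] = +1212.7878 N (tension)
  F[1-3] = -730.7081 N (compression)
  F[2-3] = +2816.0379 N (tension)
  F[2-4] = +733.8554 N (tension)
  F[3-4] = -3224.5856 N (compression)
  F[3-5] = -0.0000 N (compression)
  F[4-5] = +0.0000 N (tension)
  Rx@0 = -2312.3600 N
  Ry@0 = +1210.0005 N
  Ry@4 = +3139.9695 N

-730.708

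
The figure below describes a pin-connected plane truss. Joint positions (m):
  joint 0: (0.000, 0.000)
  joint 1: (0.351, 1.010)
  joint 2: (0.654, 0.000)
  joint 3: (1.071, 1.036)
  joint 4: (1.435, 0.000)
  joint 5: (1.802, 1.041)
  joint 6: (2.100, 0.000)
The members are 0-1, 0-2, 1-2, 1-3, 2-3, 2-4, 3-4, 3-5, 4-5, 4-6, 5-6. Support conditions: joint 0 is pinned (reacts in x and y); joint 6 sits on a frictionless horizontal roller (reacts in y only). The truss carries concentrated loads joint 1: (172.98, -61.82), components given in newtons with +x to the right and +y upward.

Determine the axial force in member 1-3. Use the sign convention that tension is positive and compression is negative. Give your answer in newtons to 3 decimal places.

-132.554

N=7 nodes, M=11 members, R=3 reactions → 2N=14, M+R=14
member 0 (0-1): L=1.0693, (cx,cy)=(0.3283,0.9446)
member 1 (0-2): L=0.6540, (cx,cy)=(1.0000,0.0000)
member 2 (1-2): L=1.0545, (cx,cy)=(0.2873,-0.9578)
member 3 (1-3): L=0.7205, (cx,cy)=(0.9993,0.0361)
member 4 (2-3): L=1.1168, (cx,cy)=(0.3734,0.9277)
member 5 (2-4): L=0.7810, (cx,cy)=(1.0000,0.0000)
member 6 (3-4): L=1.0981, (cx,cy)=(0.3315,-0.9435)
member 7 (3-5): L=0.7310, (cx,cy)=(1.0000,0.0068)
member 8 (4-5): L=1.1038, (cx,cy)=(0.3325,0.9431)
member 9 (4-6): L=0.6650, (cx,cy)=(1.0000,0.0000)
member 10 (5-6): L=1.0828, (cx,cy)=(0.2752,-0.9614)
solve A·x = −loads:
  F[0-1] = +33.5681 N (tension)
  F[0-2] = +161.9607 N (tension)
  F[1-2] = -102.6402 N (compression)
  F[1-3] = -132.5536 N (compression)
  F[2-3] = +105.9766 N (tension)
  F[2-4] = +92.8960 N (tension)
  F[3-4] = -99.5671 N (compression)
  F[3-5] = -59.8923 N (compression)
  F[4-5] = +99.6043 N (tension)
  F[4-6] = +26.7736 N (tension)
  F[5-6] = -97.2846 N (compression)
  Rx@0 = -172.9800 N
  Ry@0 = -31.7079 N
  Ry@6 = +93.5279 N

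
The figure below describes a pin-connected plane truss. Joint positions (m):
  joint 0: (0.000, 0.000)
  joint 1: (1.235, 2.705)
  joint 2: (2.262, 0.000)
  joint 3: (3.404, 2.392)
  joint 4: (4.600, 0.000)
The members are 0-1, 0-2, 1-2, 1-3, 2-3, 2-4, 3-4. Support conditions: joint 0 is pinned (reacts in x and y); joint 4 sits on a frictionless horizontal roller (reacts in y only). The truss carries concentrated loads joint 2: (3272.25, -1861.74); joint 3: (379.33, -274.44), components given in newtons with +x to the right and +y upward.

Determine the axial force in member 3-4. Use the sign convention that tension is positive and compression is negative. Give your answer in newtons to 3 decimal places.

N=5 nodes, M=7 members, R=3 reactions → 2N=10, M+R=10
member 0 (0-1): L=2.9736, (cx,cy)=(0.4153,0.9097)
member 1 (0-2): L=2.2620, (cx,cy)=(1.0000,0.0000)
member 2 (1-2): L=2.8934, (cx,cy)=(0.3549,-0.9349)
member 3 (1-3): L=2.1915, (cx,cy)=(0.9897,-0.1428)
member 4 (2-3): L=2.6506, (cx,cy)=(0.4308,0.9024)
member 5 (2-4): L=2.3380, (cx,cy)=(1.0000,0.0000)
member 6 (3-4): L=2.6743, (cx,cy)=(0.4472,-0.8944)
solve A·x = −loads:
  F[0-1] = -901.8090 N (compression)
  F[0-2] = +4026.1217 N (tension)
  F[1-2] = +989.5154 N (tension)
  F[1-3] = -733.2840 N (compression)
  F[2-3] = +1037.9281 N (tension)
  F[2-4] = +657.9138 N (tension)
  F[3-4] = -1471.1400 N (compression)
  Rx@0 = -3651.5800 N
  Ry@0 = +820.3524 N
  Ry@4 = +1315.8276 N

-1471.140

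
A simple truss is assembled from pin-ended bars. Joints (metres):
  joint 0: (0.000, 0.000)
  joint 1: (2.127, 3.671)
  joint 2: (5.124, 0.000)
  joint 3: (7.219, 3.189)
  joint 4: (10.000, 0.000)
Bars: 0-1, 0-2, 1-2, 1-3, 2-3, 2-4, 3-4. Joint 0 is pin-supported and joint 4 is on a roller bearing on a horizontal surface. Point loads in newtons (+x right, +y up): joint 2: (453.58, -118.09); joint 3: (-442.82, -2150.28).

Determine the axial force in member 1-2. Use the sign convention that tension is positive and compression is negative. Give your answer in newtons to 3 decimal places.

N=5 nodes, M=7 members, R=3 reactions → 2N=10, M+R=10
member 0 (0-1): L=4.2427, (cx,cy)=(0.5013,0.8653)
member 1 (0-2): L=5.1240, (cx,cy)=(1.0000,0.0000)
member 2 (1-2): L=4.7390, (cx,cy)=(0.6324,-0.7746)
member 3 (1-3): L=5.1148, (cx,cy)=(0.9955,-0.0942)
member 4 (2-3): L=3.8156, (cx,cy)=(0.5491,0.8358)
member 5 (2-4): L=4.8760, (cx,cy)=(1.0000,0.0000)
member 6 (3-4): L=4.2313, (cx,cy)=(0.6572,-0.7537)
solve A·x = −loads:
  F[0-1] = -920.8727 N (compression)
  F[0-2] = +472.4244 N (tension)
  F[1-2] = +1175.8861 N (tension)
  F[1-3] = -1210.6945 N (compression)
  F[2-3] = -948.5631 N (compression)
  F[2-4] = +1283.3074 N (tension)
  F[3-4] = -1952.5442 N (compression)
  Rx@0 = -10.7600 N
  Ry@0 = +796.7888 N
  Ry@4 = +1471.5812 N

1175.886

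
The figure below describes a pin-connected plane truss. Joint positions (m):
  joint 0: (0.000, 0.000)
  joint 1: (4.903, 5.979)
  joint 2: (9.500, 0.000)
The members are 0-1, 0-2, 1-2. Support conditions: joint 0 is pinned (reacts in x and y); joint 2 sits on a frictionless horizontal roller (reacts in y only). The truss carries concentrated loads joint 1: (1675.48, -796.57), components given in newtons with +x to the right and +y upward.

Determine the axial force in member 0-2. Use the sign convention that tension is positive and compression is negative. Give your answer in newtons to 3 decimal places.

N=3 nodes, M=3 members, R=3 reactions → 2N=6, M+R=6
member 0 (0-1): L=7.7323, (cx,cy)=(0.6341,0.7733)
member 1 (0-2): L=9.5000, (cx,cy)=(1.0000,0.0000)
member 2 (1-2): L=7.5419, (cx,cy)=(0.6095,-0.7928)
solve A·x = −loads:
  F[0-1] = +865.2245 N (tension)
  F[0-2] = +1126.8441 N (tension)
  F[1-2] = -1848.7252 N (compression)
  Rx@0 = -1675.4800 N
  Ry@0 = -669.0382 N
  Ry@2 = +1465.6082 N

1126.844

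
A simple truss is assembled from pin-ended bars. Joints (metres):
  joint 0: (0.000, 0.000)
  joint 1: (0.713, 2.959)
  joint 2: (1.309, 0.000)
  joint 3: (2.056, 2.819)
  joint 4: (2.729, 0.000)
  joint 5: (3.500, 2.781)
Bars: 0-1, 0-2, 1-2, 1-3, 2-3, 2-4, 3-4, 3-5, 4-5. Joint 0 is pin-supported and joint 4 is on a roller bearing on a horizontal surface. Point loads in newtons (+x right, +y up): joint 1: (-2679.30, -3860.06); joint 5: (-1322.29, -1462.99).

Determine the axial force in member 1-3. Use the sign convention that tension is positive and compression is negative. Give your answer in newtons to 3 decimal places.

510.318

N=6 nodes, M=9 members, R=3 reactions → 2N=12, M+R=12
member 0 (0-1): L=3.0437, (cx,cy)=(0.2343,0.9722)
member 1 (0-2): L=1.3090, (cx,cy)=(1.0000,0.0000)
member 2 (1-2): L=3.0184, (cx,cy)=(0.1975,-0.9803)
member 3 (1-3): L=1.3503, (cx,cy)=(0.9946,-0.1037)
member 4 (2-3): L=2.9163, (cx,cy)=(0.2561,0.9666)
member 5 (2-4): L=1.4200, (cx,cy)=(1.0000,0.0000)
member 6 (3-4): L=2.8982, (cx,cy)=(0.2322,-0.9727)
member 7 (3-5): L=1.4445, (cx,cy)=(0.9997,-0.0263)
member 8 (4-5): L=2.8859, (cx,cy)=(0.2672,0.9637)
solve A·x = −loads:
  F[0-1] = -6882.3214 N (compression)
  F[0-2] = -2389.3710 N (compression)
  F[1-2] = +2833.6390 N (tension)
  F[1-3] = +510.3184 N (tension)
  F[2-3] = -2873.7245 N (compression)
  F[2-4] = -1093.7620 N (compression)
  F[3-4] = +2934.9361 N (tension)
  F[3-5] = -910.3685 N (compression)
  F[4-5] = -1543.0249 N (compression)
  Rx@0 = +4001.5900 N
  Ry@0 = +6690.8219 N
  Ry@4 = -1367.7719 N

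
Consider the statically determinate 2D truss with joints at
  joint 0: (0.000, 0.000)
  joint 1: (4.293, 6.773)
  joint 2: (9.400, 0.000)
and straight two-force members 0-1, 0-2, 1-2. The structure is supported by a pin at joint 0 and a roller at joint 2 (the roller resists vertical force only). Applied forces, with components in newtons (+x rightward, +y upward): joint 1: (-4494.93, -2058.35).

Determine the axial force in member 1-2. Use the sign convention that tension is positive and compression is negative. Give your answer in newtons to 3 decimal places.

N=3 nodes, M=3 members, R=3 reactions → 2N=6, M+R=6
member 0 (0-1): L=8.0189, (cx,cy)=(0.5354,0.8446)
member 1 (0-2): L=9.4000, (cx,cy)=(1.0000,0.0000)
member 2 (1-2): L=8.4826, (cx,cy)=(0.6021,-0.7985)
solve A·x = −loads:
  F[0-1] = -5158.5440 N (compression)
  F[0-2] = -1733.2641 N (compression)
  F[1-2] = +2878.9182 N (tension)
  Rx@0 = +4494.9300 N
  Ry@0 = +4357.0377 N
  Ry@2 = -2298.6877 N

2878.918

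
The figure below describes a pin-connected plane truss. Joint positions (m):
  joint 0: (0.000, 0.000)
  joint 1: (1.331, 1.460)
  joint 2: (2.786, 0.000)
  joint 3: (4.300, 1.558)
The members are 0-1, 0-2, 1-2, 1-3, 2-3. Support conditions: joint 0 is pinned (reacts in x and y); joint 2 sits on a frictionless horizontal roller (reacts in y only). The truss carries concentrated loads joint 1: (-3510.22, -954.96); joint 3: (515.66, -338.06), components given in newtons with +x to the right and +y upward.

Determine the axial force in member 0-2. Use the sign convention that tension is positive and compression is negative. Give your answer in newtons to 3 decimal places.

-1293.272

N=4 nodes, M=5 members, R=3 reactions → 2N=8, M+R=8
member 0 (0-1): L=1.9756, (cx,cy)=(0.6737,0.7390)
member 1 (0-2): L=2.7860, (cx,cy)=(1.0000,0.0000)
member 2 (1-2): L=2.0612, (cx,cy)=(0.7059,-0.7083)
member 3 (1-3): L=2.9706, (cx,cy)=(0.9995,0.0330)
member 4 (2-3): L=2.1725, (cx,cy)=(0.6969,0.7172)
solve A·x = −loads:
  F[0-1] = -2525.2712 N (compression)
  F[0-2] = -1293.2720 N (compression)
  F[1-2] = +1327.0918 N (tension)
  F[1-3] = +872.6223 N (tension)
  F[2-3] = -511.5275 N (compression)
  Rx@0 = +2994.5600 N
  Ry@0 = +1866.1762 N
  Ry@2 = -573.1562 N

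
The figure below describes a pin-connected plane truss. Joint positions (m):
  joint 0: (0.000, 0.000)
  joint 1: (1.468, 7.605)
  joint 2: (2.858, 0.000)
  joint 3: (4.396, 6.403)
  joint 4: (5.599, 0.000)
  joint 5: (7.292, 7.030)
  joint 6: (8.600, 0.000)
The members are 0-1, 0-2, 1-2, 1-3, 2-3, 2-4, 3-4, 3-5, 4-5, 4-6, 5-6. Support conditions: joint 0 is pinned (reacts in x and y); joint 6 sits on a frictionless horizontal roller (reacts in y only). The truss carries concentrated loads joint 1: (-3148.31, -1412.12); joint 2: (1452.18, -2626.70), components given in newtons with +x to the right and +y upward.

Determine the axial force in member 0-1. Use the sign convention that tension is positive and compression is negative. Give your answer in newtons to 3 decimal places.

N=7 nodes, M=11 members, R=3 reactions → 2N=14, M+R=14
member 0 (0-1): L=7.7454, (cx,cy)=(0.1895,0.9819)
member 1 (0-2): L=2.8580, (cx,cy)=(1.0000,0.0000)
member 2 (1-2): L=7.7310, (cx,cy)=(0.1798,-0.9837)
member 3 (1-3): L=3.1651, (cx,cy)=(0.9251,-0.3798)
member 4 (2-3): L=6.5851, (cx,cy)=(0.2336,0.9723)
member 5 (2-4): L=2.7410, (cx,cy)=(1.0000,0.0000)
member 6 (3-4): L=6.5150, (cx,cy)=(0.1846,-0.9828)
member 7 (3-5): L=2.9631, (cx,cy)=(0.9774,0.2116)
member 8 (4-5): L=7.2310, (cx,cy)=(0.2341,0.9722)
member 9 (4-6): L=3.0010, (cx,cy)=(1.0000,0.0000)
member 10 (5-6): L=7.1506, (cx,cy)=(0.1829,-0.9831)
solve A·x = −loads:
  F[0-1] = -5814.2996 N (compression)
  F[0-2] = -594.1334 N (compression)
  F[1-2] = +3799.0590 N (tension)
  F[1-3] = +1473.6597 N (tension)
  F[2-3] = -1142.0342 N (compression)
  F[2-4] = -1096.5281 N (compression)
  F[3-4] = +1865.0083 N (tension)
  F[3-5] = +769.5810 N (tension)
  F[4-5] = -1885.3413 N (compression)
  F[4-6] = -310.7370 N (compression)
  F[5-6] = +1698.7545 N (tension)
  Rx@0 = +1696.1300 N
  Ry@0 = +5708.9127 N
  Ry@6 = -1670.0926 N

-5814.300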